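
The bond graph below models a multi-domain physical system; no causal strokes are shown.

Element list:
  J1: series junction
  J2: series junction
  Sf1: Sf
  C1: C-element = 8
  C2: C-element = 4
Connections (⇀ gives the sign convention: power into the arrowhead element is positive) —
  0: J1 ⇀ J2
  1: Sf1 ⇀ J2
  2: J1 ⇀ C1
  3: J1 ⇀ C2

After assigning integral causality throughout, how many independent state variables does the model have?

2  (C1, C2 all integral)

#1 stroke→Sf1  (Sf1 fixes flow; stroke at Sf1)
#0 stroke→J2  (J2 flow already set via bond 1)
#2 stroke→J1  (common-f at J1 fixed by 0)
#3 stroke→J1  (common-f at J1 fixed by 0)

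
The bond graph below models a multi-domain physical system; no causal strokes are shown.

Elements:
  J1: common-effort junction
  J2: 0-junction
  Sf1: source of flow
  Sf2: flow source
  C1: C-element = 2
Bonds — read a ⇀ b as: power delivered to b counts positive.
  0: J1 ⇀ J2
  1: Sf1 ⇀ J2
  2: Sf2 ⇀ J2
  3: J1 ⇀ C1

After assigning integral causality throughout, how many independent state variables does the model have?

1  (C1 all integral)

bond 1 |Sf1  (Sf1 fixes flow; stroke at Sf1)
bond 2 |Sf2  (Sf2 (Sf) sets flow on bond)
bond 0 |J2  (J2 needs exactly one e-in)
bond 3 |J1  (only one effort-in slot at J1)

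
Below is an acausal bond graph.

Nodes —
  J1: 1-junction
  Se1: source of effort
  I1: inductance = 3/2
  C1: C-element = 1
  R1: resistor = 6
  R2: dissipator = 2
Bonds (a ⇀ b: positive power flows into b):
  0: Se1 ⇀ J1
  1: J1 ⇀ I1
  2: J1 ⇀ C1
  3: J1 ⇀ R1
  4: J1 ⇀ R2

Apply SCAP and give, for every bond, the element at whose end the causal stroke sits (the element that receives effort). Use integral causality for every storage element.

bond 0 stroke at J1
bond 1 stroke at I1
bond 2 stroke at J1
bond 3 stroke at J1
bond 4 stroke at J1

bond 0 →J1  (Se1 fixes effort; stroke away)
bond 1 →I1  (I1: I, integral causality)
bond 2 →J1  (J1 flow already set via bond 1)
bond 3 →J1  (1-jn J1 has f-setter on 1)
bond 4 →J1  (J1: bond 1 brought flow, rest push out)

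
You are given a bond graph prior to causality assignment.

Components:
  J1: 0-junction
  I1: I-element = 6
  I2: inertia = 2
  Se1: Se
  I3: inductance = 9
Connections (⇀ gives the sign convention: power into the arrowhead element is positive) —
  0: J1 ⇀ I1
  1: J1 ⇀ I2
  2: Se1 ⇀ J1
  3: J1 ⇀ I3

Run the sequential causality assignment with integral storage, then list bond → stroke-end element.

b0 →I1
b1 →I2
b2 →J1
b3 →I3

b2 stroke at J1  (Se1 (Se) sets effort on bond)
b0 stroke at I1  (J1: bond 2 brought effort, rest push out)
b1 stroke at I2  (common-e at J1 fixed by 2)
b3 stroke at I3  (J1: bond 2 brought effort, rest push out)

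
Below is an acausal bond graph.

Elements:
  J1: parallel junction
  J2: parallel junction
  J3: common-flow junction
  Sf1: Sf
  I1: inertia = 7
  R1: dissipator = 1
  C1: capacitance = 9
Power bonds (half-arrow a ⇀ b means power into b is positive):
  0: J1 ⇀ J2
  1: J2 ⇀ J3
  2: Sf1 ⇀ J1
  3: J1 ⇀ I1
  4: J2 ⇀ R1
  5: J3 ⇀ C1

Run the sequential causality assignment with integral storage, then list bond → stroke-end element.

#0 |J1
#1 |J2
#2 |Sf1
#3 |I1
#4 |R1
#5 |J3

b2 stroke at Sf1  (Sf1: flow source, stroke at near end)
b3 stroke at I1  (prefer integral on I1)
b0 stroke at J1  (J1: last free bond brings effort in)
b5 stroke at J3  (prefer integral on C1)
b1 stroke at J2  (only one flow-in slot at J3)
b4 stroke at R1  (0-jn J2 has e-setter on 1)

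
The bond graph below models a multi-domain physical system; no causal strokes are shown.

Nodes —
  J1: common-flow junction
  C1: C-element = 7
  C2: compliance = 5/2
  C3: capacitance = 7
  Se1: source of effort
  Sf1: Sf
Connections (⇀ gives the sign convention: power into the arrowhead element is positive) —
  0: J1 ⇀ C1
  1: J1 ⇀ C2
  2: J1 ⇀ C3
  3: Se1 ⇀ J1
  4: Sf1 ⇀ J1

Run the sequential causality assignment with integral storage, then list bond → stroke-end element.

bond 3 stroke→J1  (Se1 (Se) sets effort on bond)
bond 4 stroke→Sf1  (source Sf1 imposes f)
bond 0 stroke→J1  (J1: bond 4 brought flow, rest push out)
bond 1 stroke→J1  (J1 flow already set via bond 4)
bond 2 stroke→J1  (common-f at J1 fixed by 4)

#0 stroke→J1
#1 stroke→J1
#2 stroke→J1
#3 stroke→J1
#4 stroke→Sf1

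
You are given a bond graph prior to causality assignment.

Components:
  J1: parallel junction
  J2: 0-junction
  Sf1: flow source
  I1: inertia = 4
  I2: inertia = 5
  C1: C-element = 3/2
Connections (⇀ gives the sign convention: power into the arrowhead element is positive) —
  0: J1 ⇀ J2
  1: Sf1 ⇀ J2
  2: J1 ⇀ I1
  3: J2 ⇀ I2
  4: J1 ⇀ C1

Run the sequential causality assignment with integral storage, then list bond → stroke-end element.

β1 |Sf1  (Sf1 (Sf) sets flow on bond)
β2 |I1  (prefer integral on I1)
β3 |I2  (I2 integral (f out))
β0 |J2  (closing 0-jn rule on J2)
β4 |J1  (J1: last free bond brings effort in)

bond 0 →J2
bond 1 →Sf1
bond 2 →I1
bond 3 →I2
bond 4 →J1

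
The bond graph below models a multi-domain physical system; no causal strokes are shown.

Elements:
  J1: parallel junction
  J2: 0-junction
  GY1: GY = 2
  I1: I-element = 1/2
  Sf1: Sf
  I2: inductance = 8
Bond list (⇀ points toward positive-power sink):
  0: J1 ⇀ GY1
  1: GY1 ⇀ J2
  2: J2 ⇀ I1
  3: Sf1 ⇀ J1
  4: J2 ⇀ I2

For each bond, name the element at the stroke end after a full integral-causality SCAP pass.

b3 →Sf1  (Sf1 (Sf) sets flow on bond)
b0 →J1  (closing 0-jn rule on J1)
b1 →J2  (GY1: gyrator matches bond 0)
b2 →I1  (0-jn J2 has e-setter on 1)
b4 →I2  (0-jn J2 has e-setter on 1)

bond 0 →J1
bond 1 →J2
bond 2 →I1
bond 3 →Sf1
bond 4 →I2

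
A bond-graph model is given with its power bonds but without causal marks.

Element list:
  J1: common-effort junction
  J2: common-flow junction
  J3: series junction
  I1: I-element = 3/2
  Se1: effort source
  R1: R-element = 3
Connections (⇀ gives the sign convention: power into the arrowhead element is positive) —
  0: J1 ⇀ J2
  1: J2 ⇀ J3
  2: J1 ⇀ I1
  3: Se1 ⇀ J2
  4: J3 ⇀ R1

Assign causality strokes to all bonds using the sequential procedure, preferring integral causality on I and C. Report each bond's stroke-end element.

#0 |J1
#1 |J2
#2 |I1
#3 |J2
#4 |J3

β3 |J2  (source Se1 imposes e)
β2 |I1  (I1 outputs flow p/I1)
β0 |J1  (J1: last free bond brings effort in)
β1 |J2  (J2: bond 0 brought flow, rest push out)
β4 |J3  (J3 flow already set via bond 1)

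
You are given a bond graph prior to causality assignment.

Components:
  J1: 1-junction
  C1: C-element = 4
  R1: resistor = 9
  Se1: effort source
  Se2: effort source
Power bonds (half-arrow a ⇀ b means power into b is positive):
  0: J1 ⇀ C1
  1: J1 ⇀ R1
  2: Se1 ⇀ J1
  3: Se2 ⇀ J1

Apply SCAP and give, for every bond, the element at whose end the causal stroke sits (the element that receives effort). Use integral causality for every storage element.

#0 stroke at J1
#1 stroke at R1
#2 stroke at J1
#3 stroke at J1

bond 2 stroke at J1  (Se1 fixes effort; stroke away)
bond 3 stroke at J1  (Se2 (Se) sets effort on bond)
bond 0 stroke at J1  (prefer integral on C1)
bond 1 stroke at R1  (J1 needs exactly one f-in)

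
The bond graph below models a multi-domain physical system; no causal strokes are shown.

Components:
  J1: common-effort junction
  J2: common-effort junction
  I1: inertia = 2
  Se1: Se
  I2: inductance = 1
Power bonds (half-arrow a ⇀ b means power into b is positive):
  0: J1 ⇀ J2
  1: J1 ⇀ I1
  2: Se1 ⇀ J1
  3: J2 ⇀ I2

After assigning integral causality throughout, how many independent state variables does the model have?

2  (I1, I2 all integral)

b2 stroke→J1  (Se1: effort source, stroke at far end)
b0 stroke→J2  (J1: bond 2 brought effort, rest push out)
b1 stroke→I1  (J1 effort already set via bond 2)
b3 stroke→I2  (J2: bond 0 brought effort, rest push out)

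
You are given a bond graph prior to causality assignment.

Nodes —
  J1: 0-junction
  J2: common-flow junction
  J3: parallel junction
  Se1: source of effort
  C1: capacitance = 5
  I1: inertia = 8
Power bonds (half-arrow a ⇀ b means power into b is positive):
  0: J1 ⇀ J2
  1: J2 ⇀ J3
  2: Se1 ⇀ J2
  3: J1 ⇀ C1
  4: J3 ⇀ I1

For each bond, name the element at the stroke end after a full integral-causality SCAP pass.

β2 stroke at J2  (Se1: effort source, stroke at far end)
β3 stroke at J1  (C1 outputs effort q/C1)
β0 stroke at J2  (J1: bond 3 brought effort, rest push out)
β1 stroke at J3  (only one flow-in slot at J2)
β4 stroke at I1  (J3 effort already set via bond 1)

#0 →J2
#1 →J3
#2 →J2
#3 →J1
#4 →I1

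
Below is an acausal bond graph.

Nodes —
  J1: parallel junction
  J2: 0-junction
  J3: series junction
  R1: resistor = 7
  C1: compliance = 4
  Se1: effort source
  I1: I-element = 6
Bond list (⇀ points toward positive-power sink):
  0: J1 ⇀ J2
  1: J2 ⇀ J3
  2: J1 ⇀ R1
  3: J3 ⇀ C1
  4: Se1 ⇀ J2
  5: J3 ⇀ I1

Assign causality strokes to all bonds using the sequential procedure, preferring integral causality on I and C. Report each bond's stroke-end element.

#4 stroke at J2  (Se1 fixes effort; stroke away)
#0 stroke at J1  (J2 effort already set via bond 4)
#1 stroke at J3  (J2 effort already set via bond 4)
#2 stroke at R1  (J1: bond 0 brought effort, rest push out)
#3 stroke at J3  (C1 outputs effort q/C1)
#5 stroke at I1  (closing 1-jn rule on J3)

#0 stroke→J1
#1 stroke→J3
#2 stroke→R1
#3 stroke→J3
#4 stroke→J2
#5 stroke→I1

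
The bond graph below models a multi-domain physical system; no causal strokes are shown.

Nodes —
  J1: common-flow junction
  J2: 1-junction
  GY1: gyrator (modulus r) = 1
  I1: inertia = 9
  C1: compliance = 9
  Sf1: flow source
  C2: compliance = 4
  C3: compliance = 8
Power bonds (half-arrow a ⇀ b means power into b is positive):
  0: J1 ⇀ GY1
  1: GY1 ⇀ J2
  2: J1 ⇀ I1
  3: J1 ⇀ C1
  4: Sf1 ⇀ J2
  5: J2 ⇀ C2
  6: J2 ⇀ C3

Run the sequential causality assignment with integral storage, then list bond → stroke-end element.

bond 4 stroke→Sf1  (Sf1 (Sf) sets flow on bond)
bond 1 stroke→J2  (1-jn J2 has f-setter on 4)
bond 5 stroke→J2  (J2: bond 4 brought flow, rest push out)
bond 6 stroke→J2  (J2: bond 4 brought flow, rest push out)
bond 0 stroke→J1  (through GY1, causality inverts; strokes same side of GY1)
bond 2 stroke→I1  (I1 integral (f out))
bond 3 stroke→J1  (common-f at J1 fixed by 2)

bond 0 |J1
bond 1 |J2
bond 2 |I1
bond 3 |J1
bond 4 |Sf1
bond 5 |J2
bond 6 |J2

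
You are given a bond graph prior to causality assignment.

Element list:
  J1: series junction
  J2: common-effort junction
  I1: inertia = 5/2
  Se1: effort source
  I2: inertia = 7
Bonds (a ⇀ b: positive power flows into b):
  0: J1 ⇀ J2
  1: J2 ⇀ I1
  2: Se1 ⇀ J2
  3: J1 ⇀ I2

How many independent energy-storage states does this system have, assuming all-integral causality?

2  (I1, I2 all integral)

bond 2 |J2  (Se1 (Se) sets effort on bond)
bond 0 |J1  (common-e at J2 fixed by 2)
bond 1 |I1  (0-jn J2 has e-setter on 2)
bond 3 |I2  (J1: last free bond brings flow in)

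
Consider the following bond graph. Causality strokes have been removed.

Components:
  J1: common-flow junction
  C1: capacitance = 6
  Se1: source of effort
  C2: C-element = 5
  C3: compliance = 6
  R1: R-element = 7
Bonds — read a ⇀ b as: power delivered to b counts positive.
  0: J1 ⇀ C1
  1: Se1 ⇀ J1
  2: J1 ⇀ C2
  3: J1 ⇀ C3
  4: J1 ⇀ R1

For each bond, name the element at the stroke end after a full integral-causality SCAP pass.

bond 1 stroke at J1  (Se1 (Se) sets effort on bond)
bond 0 stroke at J1  (prefer integral on C1)
bond 2 stroke at J1  (C2: C, integral causality)
bond 3 stroke at J1  (C3 integral (e out))
bond 4 stroke at R1  (J1 needs exactly one f-in)

b0 |J1
b1 |J1
b2 |J1
b3 |J1
b4 |R1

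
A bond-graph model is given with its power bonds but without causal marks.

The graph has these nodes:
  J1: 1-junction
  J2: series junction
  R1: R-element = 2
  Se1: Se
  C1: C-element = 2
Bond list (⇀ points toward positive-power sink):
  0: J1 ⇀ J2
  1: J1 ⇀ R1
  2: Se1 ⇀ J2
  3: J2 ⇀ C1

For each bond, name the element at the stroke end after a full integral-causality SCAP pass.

#0 stroke at J1
#1 stroke at R1
#2 stroke at J2
#3 stroke at J2

#2 |J2  (Se1 fixes effort; stroke away)
#3 |J2  (C1 integral (e out))
#0 |J1  (only one flow-in slot at J2)
#1 |R1  (J1 needs exactly one f-in)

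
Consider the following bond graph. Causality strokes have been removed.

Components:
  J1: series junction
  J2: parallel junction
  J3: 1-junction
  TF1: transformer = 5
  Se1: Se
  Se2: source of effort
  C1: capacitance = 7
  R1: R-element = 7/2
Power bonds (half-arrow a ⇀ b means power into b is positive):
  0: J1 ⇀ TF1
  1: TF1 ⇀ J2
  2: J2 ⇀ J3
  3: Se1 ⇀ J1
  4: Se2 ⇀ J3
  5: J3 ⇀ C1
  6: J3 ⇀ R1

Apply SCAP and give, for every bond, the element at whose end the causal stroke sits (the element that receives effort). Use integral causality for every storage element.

bond 0 →TF1
bond 1 →J2
bond 2 →J3
bond 3 →J1
bond 4 →J3
bond 5 →J3
bond 6 →R1

b3 →J1  (Se1: effort source, stroke at far end)
b4 →J3  (Se2: effort source, stroke at far end)
b0 →TF1  (closing 1-jn rule on J1)
b1 →J2  (TF1: transformer flips bond 0)
b2 →J3  (common-e at J2 fixed by 1)
b5 →J3  (C1: C, integral causality)
b6 →R1  (closing 1-jn rule on J3)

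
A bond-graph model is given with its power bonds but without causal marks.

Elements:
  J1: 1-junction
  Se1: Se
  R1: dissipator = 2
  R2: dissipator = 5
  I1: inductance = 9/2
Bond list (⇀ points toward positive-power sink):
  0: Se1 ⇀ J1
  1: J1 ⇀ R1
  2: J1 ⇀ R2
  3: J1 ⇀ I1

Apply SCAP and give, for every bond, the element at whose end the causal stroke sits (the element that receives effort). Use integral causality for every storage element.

#0 stroke→J1  (source Se1 imposes e)
#3 stroke→I1  (I1 integral (f out))
#1 stroke→J1  (J1: bond 3 brought flow, rest push out)
#2 stroke→J1  (common-f at J1 fixed by 3)

β0 →J1
β1 →J1
β2 →J1
β3 →I1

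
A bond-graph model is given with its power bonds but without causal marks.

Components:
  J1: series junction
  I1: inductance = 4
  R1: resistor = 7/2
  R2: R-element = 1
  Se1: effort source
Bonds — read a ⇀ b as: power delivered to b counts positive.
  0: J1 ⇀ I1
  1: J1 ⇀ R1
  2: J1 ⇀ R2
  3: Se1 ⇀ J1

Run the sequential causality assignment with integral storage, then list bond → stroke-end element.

#3 stroke at J1  (source Se1 imposes e)
#0 stroke at I1  (I1 integral (f out))
#1 stroke at J1  (1-jn J1 has f-setter on 0)
#2 stroke at J1  (J1 flow already set via bond 0)

b0 stroke→I1
b1 stroke→J1
b2 stroke→J1
b3 stroke→J1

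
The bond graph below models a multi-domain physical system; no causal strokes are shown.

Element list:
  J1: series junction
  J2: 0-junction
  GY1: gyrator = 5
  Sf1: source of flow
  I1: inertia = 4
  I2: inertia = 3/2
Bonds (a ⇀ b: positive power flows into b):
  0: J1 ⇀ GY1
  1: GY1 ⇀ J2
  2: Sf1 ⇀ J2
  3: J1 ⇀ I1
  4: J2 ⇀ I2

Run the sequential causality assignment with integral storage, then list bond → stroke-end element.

β2 stroke→Sf1  (source Sf1 imposes f)
β3 stroke→I1  (I1 outputs flow p/I1)
β0 stroke→J1  (1-jn J1 has f-setter on 3)
β1 stroke→J2  (GY1: gyrator matches bond 0)
β4 stroke→I2  (J2 effort already set via bond 1)

b0 →J1
b1 →J2
b2 →Sf1
b3 →I1
b4 →I2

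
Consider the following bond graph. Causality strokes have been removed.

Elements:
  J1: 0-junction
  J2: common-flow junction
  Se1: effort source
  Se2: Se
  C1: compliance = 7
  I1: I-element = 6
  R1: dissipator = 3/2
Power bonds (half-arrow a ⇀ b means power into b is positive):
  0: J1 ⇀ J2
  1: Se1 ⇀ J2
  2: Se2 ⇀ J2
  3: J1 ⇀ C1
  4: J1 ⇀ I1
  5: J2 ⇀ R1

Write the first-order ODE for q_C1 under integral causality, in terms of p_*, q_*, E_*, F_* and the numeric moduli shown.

β1 →J2  (Se1 fixes effort; stroke away)
β2 →J2  (Se2: effort source, stroke at far end)
β3 →J1  (C1 outputs effort q/C1)
β0 →J2  (J1: bond 3 brought effort, rest push out)
β4 →I1  (J1: bond 3 brought effort, rest push out)
β5 →R1  (J2 needs exactly one f-in)

dq_C1/dt = -2*E_Se1/3 - 2*E_Se2/3 - p_I1/6 - 2*q_C1/21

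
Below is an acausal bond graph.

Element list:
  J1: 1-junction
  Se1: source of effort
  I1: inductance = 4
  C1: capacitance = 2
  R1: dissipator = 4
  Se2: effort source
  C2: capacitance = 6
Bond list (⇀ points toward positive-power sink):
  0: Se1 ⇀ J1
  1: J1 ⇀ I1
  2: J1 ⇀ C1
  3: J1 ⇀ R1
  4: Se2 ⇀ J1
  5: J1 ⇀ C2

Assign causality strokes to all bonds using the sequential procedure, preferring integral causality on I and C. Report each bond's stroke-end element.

b0 |J1
b1 |I1
b2 |J1
b3 |J1
b4 |J1
b5 |J1

#0 →J1  (source Se1 imposes e)
#4 →J1  (source Se2 imposes e)
#1 →I1  (I1 integral (f out))
#2 →J1  (J1 flow already set via bond 1)
#3 →J1  (J1: bond 1 brought flow, rest push out)
#5 →J1  (common-f at J1 fixed by 1)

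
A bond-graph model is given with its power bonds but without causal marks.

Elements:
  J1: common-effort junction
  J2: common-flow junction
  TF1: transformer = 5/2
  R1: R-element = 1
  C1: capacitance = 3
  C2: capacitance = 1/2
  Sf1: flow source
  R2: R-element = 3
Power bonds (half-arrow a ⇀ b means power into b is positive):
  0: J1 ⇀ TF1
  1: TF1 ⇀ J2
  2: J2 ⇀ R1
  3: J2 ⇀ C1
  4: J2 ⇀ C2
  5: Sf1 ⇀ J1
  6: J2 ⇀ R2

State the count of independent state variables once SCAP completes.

bond 5 |Sf1  (source Sf1 imposes f)
bond 0 |J1  (closing 0-jn rule on J1)
bond 1 |TF1  (through TF1, causality passes straight; one stroke at TF1)
bond 2 |J2  (1-jn J2 has f-setter on 1)
bond 3 |J2  (1-jn J2 has f-setter on 1)
bond 4 |J2  (J2: bond 1 brought flow, rest push out)
bond 6 |J2  (common-f at J2 fixed by 1)

2  (C1, C2 all integral)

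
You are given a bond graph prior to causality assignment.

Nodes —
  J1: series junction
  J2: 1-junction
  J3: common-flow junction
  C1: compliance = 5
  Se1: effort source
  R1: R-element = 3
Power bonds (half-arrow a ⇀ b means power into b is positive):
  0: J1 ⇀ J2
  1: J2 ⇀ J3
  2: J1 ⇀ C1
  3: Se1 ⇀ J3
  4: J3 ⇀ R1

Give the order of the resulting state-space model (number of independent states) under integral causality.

#3 stroke→J3  (source Se1 imposes e)
#2 stroke→J1  (C1 integral (e out))
#0 stroke→J2  (J1 needs exactly one f-in)
#1 stroke→J3  (J2 needs exactly one f-in)
#4 stroke→R1  (J3: last free bond brings flow in)

1  (C1 all integral)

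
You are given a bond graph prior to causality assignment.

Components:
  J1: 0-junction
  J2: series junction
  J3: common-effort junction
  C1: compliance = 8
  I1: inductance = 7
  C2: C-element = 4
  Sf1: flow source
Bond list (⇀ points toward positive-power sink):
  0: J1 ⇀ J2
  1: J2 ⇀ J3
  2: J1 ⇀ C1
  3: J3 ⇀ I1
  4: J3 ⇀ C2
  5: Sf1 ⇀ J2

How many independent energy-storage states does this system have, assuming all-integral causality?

b5 →Sf1  (source Sf1 imposes f)
b0 →J2  (J2: bond 5 brought flow, rest push out)
b1 →J2  (J2 flow already set via bond 5)
b2 →J1  (J1 needs exactly one e-in)
b3 →I1  (I1 integral (f out))
b4 →J3  (J3: last free bond brings effort in)

3  (C1, C2, I1 all integral)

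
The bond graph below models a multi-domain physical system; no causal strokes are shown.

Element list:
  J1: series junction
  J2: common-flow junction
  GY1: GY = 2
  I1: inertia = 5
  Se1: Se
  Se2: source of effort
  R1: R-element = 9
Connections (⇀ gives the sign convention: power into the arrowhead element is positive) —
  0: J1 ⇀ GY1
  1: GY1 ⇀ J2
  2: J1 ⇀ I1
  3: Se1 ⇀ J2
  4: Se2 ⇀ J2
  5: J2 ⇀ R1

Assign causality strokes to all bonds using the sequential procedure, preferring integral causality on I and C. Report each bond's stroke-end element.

bond 3 stroke at J2  (Se1 fixes effort; stroke away)
bond 4 stroke at J2  (Se2 (Se) sets effort on bond)
bond 2 stroke at I1  (I1: I, integral causality)
bond 0 stroke at J1  (common-f at J1 fixed by 2)
bond 1 stroke at J2  (GY1 both-in/both-out from 0)
bond 5 stroke at R1  (only one flow-in slot at J2)

#0 stroke at J1
#1 stroke at J2
#2 stroke at I1
#3 stroke at J2
#4 stroke at J2
#5 stroke at R1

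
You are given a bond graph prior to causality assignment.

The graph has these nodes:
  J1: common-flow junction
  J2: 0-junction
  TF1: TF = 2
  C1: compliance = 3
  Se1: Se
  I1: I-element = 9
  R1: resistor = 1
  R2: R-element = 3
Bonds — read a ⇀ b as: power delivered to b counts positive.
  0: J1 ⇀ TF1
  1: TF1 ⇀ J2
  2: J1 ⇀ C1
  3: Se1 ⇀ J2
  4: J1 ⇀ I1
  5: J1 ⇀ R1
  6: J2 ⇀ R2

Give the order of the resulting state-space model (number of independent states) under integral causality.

2  (C1, I1 all integral)

b3 stroke at J2  (Se1 (Se) sets effort on bond)
b1 stroke at TF1  (0-jn J2 has e-setter on 3)
b6 stroke at R2  (0-jn J2 has e-setter on 3)
b0 stroke at J1  (TF TF1: opposite of bond 1)
b2 stroke at J1  (C1: C, integral causality)
b4 stroke at I1  (I1 outputs flow p/I1)
b5 stroke at J1  (1-jn J1 has f-setter on 4)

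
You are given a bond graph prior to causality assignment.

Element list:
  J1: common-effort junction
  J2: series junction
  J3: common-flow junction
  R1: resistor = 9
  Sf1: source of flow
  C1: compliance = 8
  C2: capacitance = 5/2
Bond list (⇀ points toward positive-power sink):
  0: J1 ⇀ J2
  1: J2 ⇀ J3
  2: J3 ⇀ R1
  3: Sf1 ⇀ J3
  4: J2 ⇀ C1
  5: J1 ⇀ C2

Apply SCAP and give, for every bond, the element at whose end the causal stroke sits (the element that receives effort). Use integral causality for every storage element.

β0 →J2
β1 →J3
β2 →J3
β3 →Sf1
β4 →J2
β5 →J1

b3 stroke at Sf1  (Sf1: flow source, stroke at near end)
b1 stroke at J3  (common-f at J3 fixed by 3)
b2 stroke at J3  (J3 flow already set via bond 3)
b0 stroke at J2  (J2 flow already set via bond 1)
b4 stroke at J2  (J2 flow already set via bond 1)
b5 stroke at J1  (J1: last free bond brings effort in)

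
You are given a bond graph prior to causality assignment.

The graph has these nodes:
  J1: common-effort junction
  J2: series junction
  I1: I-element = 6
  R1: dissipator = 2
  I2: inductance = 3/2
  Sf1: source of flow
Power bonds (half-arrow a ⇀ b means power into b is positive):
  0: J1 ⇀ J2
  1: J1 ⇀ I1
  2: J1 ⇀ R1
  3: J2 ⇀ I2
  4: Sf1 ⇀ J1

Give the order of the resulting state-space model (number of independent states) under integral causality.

b4 stroke→Sf1  (Sf1: flow source, stroke at near end)
b1 stroke→I1  (prefer integral on I1)
b3 stroke→I2  (I2 integral (f out))
b0 stroke→J2  (J2 flow already set via bond 3)
b2 stroke→J1  (only one effort-in slot at J1)

2  (I1, I2 all integral)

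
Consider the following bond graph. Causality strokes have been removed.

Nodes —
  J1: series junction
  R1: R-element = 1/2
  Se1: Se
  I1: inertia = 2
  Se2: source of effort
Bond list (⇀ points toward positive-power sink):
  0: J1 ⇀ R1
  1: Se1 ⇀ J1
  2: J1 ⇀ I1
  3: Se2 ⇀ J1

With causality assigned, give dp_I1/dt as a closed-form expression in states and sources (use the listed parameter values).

dp_I1/dt = E_Se1 + E_Se2 - p_I1/4

#1 stroke at J1  (Se1: effort source, stroke at far end)
#3 stroke at J1  (Se2 (Se) sets effort on bond)
#2 stroke at I1  (I1 outputs flow p/I1)
#0 stroke at J1  (common-f at J1 fixed by 2)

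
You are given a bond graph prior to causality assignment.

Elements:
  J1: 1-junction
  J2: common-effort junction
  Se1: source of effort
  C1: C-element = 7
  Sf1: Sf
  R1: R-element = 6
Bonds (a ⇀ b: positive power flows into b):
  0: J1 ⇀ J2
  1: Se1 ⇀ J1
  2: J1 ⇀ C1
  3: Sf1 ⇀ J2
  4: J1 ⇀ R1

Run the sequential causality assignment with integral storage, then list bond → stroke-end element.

#1 |J1  (Se1: effort source, stroke at far end)
#3 |Sf1  (source Sf1 imposes f)
#0 |J2  (J2: last free bond brings effort in)
#2 |J1  (J1 flow already set via bond 0)
#4 |J1  (common-f at J1 fixed by 0)

β0 stroke at J2
β1 stroke at J1
β2 stroke at J1
β3 stroke at Sf1
β4 stroke at J1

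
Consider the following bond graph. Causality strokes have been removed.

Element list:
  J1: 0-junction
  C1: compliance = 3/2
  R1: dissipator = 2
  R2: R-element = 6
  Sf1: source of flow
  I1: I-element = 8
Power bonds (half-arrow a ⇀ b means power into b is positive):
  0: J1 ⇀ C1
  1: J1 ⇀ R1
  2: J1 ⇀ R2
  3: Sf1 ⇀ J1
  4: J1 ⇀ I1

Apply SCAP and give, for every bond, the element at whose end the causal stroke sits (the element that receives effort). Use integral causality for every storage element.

bond 0 →J1
bond 1 →R1
bond 2 →R2
bond 3 →Sf1
bond 4 →I1

b3 stroke at Sf1  (Sf1 fixes flow; stroke at Sf1)
b0 stroke at J1  (C1 integral (e out))
b1 stroke at R1  (J1: bond 0 brought effort, rest push out)
b2 stroke at R2  (J1 effort already set via bond 0)
b4 stroke at I1  (J1: bond 0 brought effort, rest push out)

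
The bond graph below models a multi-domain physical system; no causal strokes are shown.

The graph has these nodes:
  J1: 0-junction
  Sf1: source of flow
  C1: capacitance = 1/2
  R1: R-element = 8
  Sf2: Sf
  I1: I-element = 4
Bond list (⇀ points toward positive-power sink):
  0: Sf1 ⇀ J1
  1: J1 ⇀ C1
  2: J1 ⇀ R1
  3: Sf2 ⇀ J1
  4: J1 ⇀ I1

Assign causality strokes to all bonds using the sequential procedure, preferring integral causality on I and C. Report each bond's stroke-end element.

β0 stroke→Sf1  (Sf1 (Sf) sets flow on bond)
β3 stroke→Sf2  (Sf2 fixes flow; stroke at Sf2)
β1 stroke→J1  (prefer integral on C1)
β2 stroke→R1  (common-e at J1 fixed by 1)
β4 stroke→I1  (common-e at J1 fixed by 1)

bond 0 stroke at Sf1
bond 1 stroke at J1
bond 2 stroke at R1
bond 3 stroke at Sf2
bond 4 stroke at I1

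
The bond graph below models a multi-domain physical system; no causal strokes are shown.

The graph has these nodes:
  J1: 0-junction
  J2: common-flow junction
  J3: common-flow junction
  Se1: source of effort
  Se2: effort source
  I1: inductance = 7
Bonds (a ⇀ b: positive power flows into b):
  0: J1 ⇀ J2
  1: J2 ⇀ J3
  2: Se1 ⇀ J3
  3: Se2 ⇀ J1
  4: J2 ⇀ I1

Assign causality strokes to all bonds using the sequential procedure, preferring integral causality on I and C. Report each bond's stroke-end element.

bond 2 |J3  (Se1 fixes effort; stroke away)
bond 3 |J1  (Se2: effort source, stroke at far end)
bond 0 |J2  (common-e at J1 fixed by 3)
bond 1 |J2  (closing 1-jn rule on J3)
bond 4 |I1  (J2 needs exactly one f-in)

bond 0 |J2
bond 1 |J2
bond 2 |J3
bond 3 |J1
bond 4 |I1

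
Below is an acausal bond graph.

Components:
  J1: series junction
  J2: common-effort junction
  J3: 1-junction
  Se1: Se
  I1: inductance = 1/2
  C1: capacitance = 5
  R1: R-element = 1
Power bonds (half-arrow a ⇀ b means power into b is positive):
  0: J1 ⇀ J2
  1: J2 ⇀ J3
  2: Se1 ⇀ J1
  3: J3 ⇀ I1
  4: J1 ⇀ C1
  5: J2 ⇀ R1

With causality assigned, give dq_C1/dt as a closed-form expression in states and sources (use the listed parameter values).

#2 →J1  (Se1 fixes effort; stroke away)
#3 →I1  (prefer integral on I1)
#1 →J3  (common-f at J3 fixed by 3)
#4 →J1  (C1 outputs effort q/C1)
#0 →J2  (closing 1-jn rule on J1)
#5 →R1  (J2: bond 0 brought effort, rest push out)

dq_C1/dt = E_Se1 + 2*p_I1 - q_C1/5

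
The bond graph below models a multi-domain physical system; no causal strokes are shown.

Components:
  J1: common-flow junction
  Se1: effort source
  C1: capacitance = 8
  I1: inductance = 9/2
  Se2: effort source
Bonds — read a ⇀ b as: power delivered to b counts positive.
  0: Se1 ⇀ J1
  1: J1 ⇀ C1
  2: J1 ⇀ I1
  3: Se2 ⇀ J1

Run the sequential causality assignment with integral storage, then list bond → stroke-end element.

#0 stroke→J1  (source Se1 imposes e)
#3 stroke→J1  (Se2: effort source, stroke at far end)
#1 stroke→J1  (C1: C, integral causality)
#2 stroke→I1  (J1 needs exactly one f-in)

bond 0 stroke at J1
bond 1 stroke at J1
bond 2 stroke at I1
bond 3 stroke at J1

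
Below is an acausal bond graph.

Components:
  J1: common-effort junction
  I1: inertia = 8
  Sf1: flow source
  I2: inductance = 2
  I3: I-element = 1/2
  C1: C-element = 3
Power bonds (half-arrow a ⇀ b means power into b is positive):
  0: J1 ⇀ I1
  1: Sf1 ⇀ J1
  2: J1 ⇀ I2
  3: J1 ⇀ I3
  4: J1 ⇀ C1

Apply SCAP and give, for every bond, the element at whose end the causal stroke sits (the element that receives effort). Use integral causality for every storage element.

β1 |Sf1  (Sf1: flow source, stroke at near end)
β0 |I1  (I1: I, integral causality)
β2 |I2  (I2 integral (f out))
β3 |I3  (I3 outputs flow p/I3)
β4 |J1  (closing 0-jn rule on J1)

bond 0 →I1
bond 1 →Sf1
bond 2 →I2
bond 3 →I3
bond 4 →J1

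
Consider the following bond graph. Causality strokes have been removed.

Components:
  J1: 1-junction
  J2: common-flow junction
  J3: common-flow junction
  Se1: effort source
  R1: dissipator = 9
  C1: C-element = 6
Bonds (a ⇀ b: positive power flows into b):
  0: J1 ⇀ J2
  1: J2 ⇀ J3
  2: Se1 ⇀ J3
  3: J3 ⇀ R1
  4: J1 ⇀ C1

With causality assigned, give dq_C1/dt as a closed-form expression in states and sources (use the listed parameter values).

bond 2 →J3  (Se1 fixes effort; stroke away)
bond 4 →J1  (prefer integral on C1)
bond 0 →J2  (J1: last free bond brings flow in)
bond 1 →J3  (only one flow-in slot at J2)
bond 3 →R1  (J3 needs exactly one f-in)

dq_C1/dt = E_Se1/9 - q_C1/54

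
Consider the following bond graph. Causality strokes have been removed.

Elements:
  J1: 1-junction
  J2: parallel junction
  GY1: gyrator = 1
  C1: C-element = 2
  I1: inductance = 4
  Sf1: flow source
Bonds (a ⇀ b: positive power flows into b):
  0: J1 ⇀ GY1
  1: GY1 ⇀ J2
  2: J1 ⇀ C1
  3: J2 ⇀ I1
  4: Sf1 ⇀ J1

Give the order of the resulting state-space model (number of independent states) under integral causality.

2  (C1, I1 all integral)

b4 stroke→Sf1  (Sf1 (Sf) sets flow on bond)
b0 stroke→J1  (1-jn J1 has f-setter on 4)
b2 stroke→J1  (J1 flow already set via bond 4)
b1 stroke→J2  (GY1 both-in/both-out from 0)
b3 stroke→I1  (J2: bond 1 brought effort, rest push out)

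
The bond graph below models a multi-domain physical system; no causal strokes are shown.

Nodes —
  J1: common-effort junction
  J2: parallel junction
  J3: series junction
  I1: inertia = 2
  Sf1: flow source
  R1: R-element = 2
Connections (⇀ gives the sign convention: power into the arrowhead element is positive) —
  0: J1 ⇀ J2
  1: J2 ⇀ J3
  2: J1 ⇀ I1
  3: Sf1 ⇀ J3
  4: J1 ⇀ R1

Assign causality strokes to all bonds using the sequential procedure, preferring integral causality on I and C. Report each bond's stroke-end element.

b0 stroke at J2
b1 stroke at J3
b2 stroke at I1
b3 stroke at Sf1
b4 stroke at J1

#3 |Sf1  (Sf1 (Sf) sets flow on bond)
#1 |J3  (J3 flow already set via bond 3)
#0 |J2  (only one effort-in slot at J2)
#2 |I1  (I1: I, integral causality)
#4 |J1  (J1: last free bond brings effort in)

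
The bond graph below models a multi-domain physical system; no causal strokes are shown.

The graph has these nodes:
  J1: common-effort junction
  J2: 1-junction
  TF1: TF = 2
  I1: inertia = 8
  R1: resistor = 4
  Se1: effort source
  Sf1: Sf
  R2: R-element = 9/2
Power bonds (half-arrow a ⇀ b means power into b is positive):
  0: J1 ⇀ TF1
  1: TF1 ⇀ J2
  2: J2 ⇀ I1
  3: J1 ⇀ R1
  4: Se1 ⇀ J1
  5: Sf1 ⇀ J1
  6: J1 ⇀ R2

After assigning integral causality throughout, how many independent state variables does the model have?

β4 stroke→J1  (source Se1 imposes e)
β5 stroke→Sf1  (Sf1: flow source, stroke at near end)
β0 stroke→TF1  (0-jn J1 has e-setter on 4)
β3 stroke→R1  (0-jn J1 has e-setter on 4)
β6 stroke→R2  (J1 effort already set via bond 4)
β1 stroke→J2  (TF1 one-in-one-out from 0)
β2 stroke→I1  (closing 1-jn rule on J2)

1  (I1 all integral)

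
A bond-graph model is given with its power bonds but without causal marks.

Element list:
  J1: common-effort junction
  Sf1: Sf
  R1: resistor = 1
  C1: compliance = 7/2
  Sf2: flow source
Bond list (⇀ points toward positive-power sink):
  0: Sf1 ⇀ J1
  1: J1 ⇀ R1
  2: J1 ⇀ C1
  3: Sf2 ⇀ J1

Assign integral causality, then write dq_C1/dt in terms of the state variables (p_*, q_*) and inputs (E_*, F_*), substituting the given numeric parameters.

dq_C1/dt = F_Sf1 + F_Sf2 - 2*q_C1/7

b0 →Sf1  (Sf1 fixes flow; stroke at Sf1)
b3 →Sf2  (source Sf2 imposes f)
b2 →J1  (C1 integral (e out))
b1 →R1  (common-e at J1 fixed by 2)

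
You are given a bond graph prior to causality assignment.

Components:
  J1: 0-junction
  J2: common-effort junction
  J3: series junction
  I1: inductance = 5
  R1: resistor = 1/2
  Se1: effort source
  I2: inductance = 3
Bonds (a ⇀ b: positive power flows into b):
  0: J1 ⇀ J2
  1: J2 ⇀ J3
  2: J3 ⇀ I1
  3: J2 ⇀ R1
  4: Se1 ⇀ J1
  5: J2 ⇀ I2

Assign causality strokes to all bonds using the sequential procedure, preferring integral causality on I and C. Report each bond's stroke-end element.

#4 |J1  (Se1 (Se) sets effort on bond)
#0 |J2  (common-e at J1 fixed by 4)
#1 |J3  (J2: bond 0 brought effort, rest push out)
#3 |R1  (0-jn J2 has e-setter on 0)
#5 |I2  (0-jn J2 has e-setter on 0)
#2 |I1  (J3 needs exactly one f-in)

β0 stroke→J2
β1 stroke→J3
β2 stroke→I1
β3 stroke→R1
β4 stroke→J1
β5 stroke→I2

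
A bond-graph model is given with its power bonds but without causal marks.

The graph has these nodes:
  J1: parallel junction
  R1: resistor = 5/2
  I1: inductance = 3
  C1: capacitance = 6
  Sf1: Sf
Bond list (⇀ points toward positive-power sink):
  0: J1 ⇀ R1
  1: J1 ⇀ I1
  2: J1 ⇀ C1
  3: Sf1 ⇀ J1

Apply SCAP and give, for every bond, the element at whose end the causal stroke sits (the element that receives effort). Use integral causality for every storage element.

b0 stroke→R1
b1 stroke→I1
b2 stroke→J1
b3 stroke→Sf1

#3 stroke at Sf1  (source Sf1 imposes f)
#1 stroke at I1  (I1 outputs flow p/I1)
#2 stroke at J1  (C1: C, integral causality)
#0 stroke at R1  (J1: bond 2 brought effort, rest push out)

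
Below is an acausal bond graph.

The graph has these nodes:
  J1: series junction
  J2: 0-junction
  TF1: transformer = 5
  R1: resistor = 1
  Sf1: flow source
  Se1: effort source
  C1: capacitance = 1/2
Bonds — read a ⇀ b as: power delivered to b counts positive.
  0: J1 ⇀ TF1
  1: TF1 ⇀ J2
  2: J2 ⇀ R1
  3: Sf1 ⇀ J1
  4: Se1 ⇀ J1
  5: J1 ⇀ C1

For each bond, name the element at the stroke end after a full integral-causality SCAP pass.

β3 |Sf1  (Sf1 fixes flow; stroke at Sf1)
β4 |J1  (Se1 fixes effort; stroke away)
β0 |J1  (1-jn J1 has f-setter on 3)
β5 |J1  (1-jn J1 has f-setter on 3)
β1 |TF1  (TF1: transformer flips bond 0)
β2 |J2  (J2: last free bond brings effort in)

b0 |J1
b1 |TF1
b2 |J2
b3 |Sf1
b4 |J1
b5 |J1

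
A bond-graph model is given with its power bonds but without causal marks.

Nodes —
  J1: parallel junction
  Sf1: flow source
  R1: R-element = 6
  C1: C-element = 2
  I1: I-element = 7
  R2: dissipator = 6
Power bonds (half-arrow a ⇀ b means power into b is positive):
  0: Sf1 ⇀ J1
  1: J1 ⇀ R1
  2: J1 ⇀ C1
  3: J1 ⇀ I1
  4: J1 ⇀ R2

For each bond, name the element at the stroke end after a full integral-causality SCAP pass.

b0 stroke at Sf1  (Sf1 (Sf) sets flow on bond)
b2 stroke at J1  (C1 integral (e out))
b1 stroke at R1  (J1 effort already set via bond 2)
b3 stroke at I1  (J1 effort already set via bond 2)
b4 stroke at R2  (common-e at J1 fixed by 2)

b0 →Sf1
b1 →R1
b2 →J1
b3 →I1
b4 →R2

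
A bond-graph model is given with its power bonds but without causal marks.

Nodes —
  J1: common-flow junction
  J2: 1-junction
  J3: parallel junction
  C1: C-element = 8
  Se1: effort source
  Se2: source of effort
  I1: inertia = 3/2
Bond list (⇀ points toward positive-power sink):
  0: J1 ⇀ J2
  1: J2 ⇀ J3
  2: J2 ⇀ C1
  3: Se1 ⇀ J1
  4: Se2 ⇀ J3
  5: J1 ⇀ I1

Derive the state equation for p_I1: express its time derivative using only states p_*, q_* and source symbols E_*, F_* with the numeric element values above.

dp_I1/dt = E_Se1 - E_Se2 - q_C1/8

b3 stroke at J1  (Se1: effort source, stroke at far end)
b4 stroke at J3  (Se2 (Se) sets effort on bond)
b1 stroke at J2  (J3: bond 4 brought effort, rest push out)
b2 stroke at J2  (C1 integral (e out))
b0 stroke at J1  (J2 needs exactly one f-in)
b5 stroke at I1  (closing 1-jn rule on J1)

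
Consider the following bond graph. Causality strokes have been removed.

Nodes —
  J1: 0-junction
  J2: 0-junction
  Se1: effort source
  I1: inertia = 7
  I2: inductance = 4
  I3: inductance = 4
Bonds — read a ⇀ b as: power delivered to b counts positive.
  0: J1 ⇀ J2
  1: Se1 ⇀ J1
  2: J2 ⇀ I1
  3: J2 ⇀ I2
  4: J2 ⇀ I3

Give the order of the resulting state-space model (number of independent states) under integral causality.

β1 |J1  (source Se1 imposes e)
β0 |J2  (common-e at J1 fixed by 1)
β2 |I1  (0-jn J2 has e-setter on 0)
β3 |I2  (0-jn J2 has e-setter on 0)
β4 |I3  (J2: bond 0 brought effort, rest push out)

3  (I1, I2, I3 all integral)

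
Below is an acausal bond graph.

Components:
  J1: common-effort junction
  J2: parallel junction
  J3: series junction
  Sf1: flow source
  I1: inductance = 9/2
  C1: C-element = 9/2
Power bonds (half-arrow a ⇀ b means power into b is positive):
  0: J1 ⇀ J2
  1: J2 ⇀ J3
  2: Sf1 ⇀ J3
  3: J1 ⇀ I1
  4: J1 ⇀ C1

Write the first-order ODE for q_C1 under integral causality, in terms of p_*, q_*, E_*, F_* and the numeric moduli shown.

β2 stroke at Sf1  (source Sf1 imposes f)
β1 stroke at J3  (J3 flow already set via bond 2)
β0 stroke at J2  (closing 0-jn rule on J2)
β3 stroke at I1  (I1: I, integral causality)
β4 stroke at J1  (only one effort-in slot at J1)

dq_C1/dt = -F_Sf1 - 2*p_I1/9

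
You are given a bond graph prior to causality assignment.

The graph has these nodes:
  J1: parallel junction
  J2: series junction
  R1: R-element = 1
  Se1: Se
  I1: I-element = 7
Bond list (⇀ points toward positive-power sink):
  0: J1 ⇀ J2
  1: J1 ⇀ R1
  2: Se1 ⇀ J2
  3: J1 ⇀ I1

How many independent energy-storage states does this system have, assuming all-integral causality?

β2 →J2  (Se1 (Se) sets effort on bond)
β0 →J1  (J2 needs exactly one f-in)
β1 →R1  (J1 effort already set via bond 0)
β3 →I1  (common-e at J1 fixed by 0)

1  (I1 all integral)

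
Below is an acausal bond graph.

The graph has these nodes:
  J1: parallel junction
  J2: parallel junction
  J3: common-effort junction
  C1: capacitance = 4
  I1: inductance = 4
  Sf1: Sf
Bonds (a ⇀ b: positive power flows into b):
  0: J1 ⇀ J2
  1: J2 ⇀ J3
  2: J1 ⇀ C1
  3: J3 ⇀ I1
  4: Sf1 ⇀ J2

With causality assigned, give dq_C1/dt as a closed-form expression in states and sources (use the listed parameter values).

dq_C1/dt = F_Sf1 - p_I1/4

b4 stroke→Sf1  (Sf1 (Sf) sets flow on bond)
b2 stroke→J1  (prefer integral on C1)
b0 stroke→J2  (common-e at J1 fixed by 2)
b1 stroke→J3  (J2 effort already set via bond 0)
b3 stroke→I1  (J3 effort already set via bond 1)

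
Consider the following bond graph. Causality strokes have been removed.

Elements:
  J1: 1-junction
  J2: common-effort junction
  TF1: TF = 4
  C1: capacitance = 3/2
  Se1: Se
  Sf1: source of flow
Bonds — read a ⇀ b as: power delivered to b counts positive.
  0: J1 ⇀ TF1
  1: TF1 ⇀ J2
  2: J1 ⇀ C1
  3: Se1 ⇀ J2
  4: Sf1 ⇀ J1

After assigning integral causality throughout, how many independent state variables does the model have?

bond 3 →J2  (source Se1 imposes e)
bond 4 →Sf1  (Sf1: flow source, stroke at near end)
bond 0 →J1  (J1: bond 4 brought flow, rest push out)
bond 2 →J1  (J1: bond 4 brought flow, rest push out)
bond 1 →TF1  (0-jn J2 has e-setter on 3)

1  (C1 all integral)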